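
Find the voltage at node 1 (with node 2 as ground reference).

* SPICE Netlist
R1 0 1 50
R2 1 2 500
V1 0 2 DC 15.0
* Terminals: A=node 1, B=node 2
Nodal analysis, taking node 2 as the 0 V reference.
Source V1 fixes V_0 = 15 V.
KCL at each unknown node (sum of currents leaving = 0; resistances in Ω):
  Node 1: (V_1 - 15)/50 + (V_1 - 0)/500 = 0
Collecting terms: 0.022 × V_1 = 0.3  =>  V_1 = 13.64 V
The requested potential is V_1 = 13.64 V.

Final answer: V_1 = 13.64 V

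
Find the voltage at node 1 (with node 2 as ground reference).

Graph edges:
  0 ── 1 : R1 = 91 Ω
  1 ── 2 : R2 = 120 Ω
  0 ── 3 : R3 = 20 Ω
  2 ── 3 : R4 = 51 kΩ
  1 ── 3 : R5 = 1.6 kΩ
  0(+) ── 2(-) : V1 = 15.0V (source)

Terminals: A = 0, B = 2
Nodal analysis, taking node 2 as the 0 V reference.
Source V1 fixes V_0 = 15 V.
KCL at each unknown node (sum of currents leaving = 0; resistances in Ω):
  Node 1: (V_1 - 15)/91 + (V_1 - 0)/120 + (V_1 - V_3)/1600 = 0
  Node 3: (V_3 - 15)/20 + (V_3 - 0)/51000 + (V_3 - V_1)/1600 = 0
Collecting terms (coefficients in siemens):
  0.01995·V_1 - 0.000625·V_3 = 0.1648
  0.05064·V_3 - 0.000625·V_1 = 0.75
Determinant D = (0.01995)(0.05064) - (-0.000625)(-0.000625) = 0.00101
V_1 = [(0.1648)(0.05064) - (-0.000625)(0.75)]/D = 8.731 V
V_3 = [(0.01995)(0.75) - (0.1648)(-0.000625)]/D = 14.92 V
The requested potential is V_1 = 8.731 V.

Final answer: V_1 = 8.731 V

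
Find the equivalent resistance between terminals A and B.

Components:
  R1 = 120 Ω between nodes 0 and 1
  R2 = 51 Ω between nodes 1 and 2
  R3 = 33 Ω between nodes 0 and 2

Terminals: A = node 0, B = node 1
Reduce the network between node 0 (A) and node 1 (B) by series/parallel combination:
  Rs1 = R3 + R2 (series, joined only at node 2) = 33 + 51 = 84 Ω
  Rp1 = R1 ‖ Rs1 (parallel, both between nodes 0 and 1) = 1/(1/120 + 1/84) = 49.41 Ω
R_eq = 49.41 Ω

Final answer: 49.41 Ω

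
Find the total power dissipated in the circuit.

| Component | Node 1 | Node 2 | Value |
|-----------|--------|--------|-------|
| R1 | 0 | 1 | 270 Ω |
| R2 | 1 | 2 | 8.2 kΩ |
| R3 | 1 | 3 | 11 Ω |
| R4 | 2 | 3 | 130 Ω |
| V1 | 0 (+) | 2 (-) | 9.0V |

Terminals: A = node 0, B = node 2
Nodal analysis, taking node 2 as the 0 V reference.
Source V1 fixes V_0 = 9 V.
KCL at each unknown node (sum of currents leaving = 0; resistances in Ω):
  Node 1: (V_1 - 9)/270 + (V_1 - 0)/8200 + (V_1 - V_3)/11 = 0
  Node 3: (V_3 - V_1)/11 + (V_3 - 0)/130 = 0
Collecting terms (coefficients in siemens):
  0.09473·V_1 - 0.09091·V_3 = 0.03333
  0.0986·V_3 - 0.09091·V_1 = 0
Determinant D = (0.09473)(0.0986) - (-0.09091)(-0.09091) = 0.001077
V_1 = [(0.03333)(0.0986) - (-0.09091)(0)]/D = 3.053 V
V_3 = [(0.09473)(0) - (0.03333)(-0.09091)]/D = 2.815 V
Power in each resistor, P = (ΔV)²/R:
  P_R1 = (9 - 3.053)²/270 = 0.131 W
  P_R2 = (3.053 - 0)²/8200 = 0.001137 W
  P_R3 = (3.053 - 2.815)²/11 = 0.005157 W
  P_R4 = (0 - 2.815)²/130 = 0.06095 W
P_total = P_R1 + P_R2 + P_R3 + P_R4 = 0.1982 W

Final answer: 0.1982 W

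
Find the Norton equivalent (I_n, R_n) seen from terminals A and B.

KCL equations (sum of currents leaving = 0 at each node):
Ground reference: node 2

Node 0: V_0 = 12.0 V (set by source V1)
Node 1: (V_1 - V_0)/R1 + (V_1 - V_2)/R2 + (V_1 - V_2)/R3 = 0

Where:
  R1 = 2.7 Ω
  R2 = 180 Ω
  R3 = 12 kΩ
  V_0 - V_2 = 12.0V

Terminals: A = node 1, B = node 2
Find the Thévenin equivalent first; then I_n = V_th/R_th and R_n = R_th.
Step 1 — V_th is the open-circuit voltage V_A - V_B (nothing connected across the terminals).
Nodal analysis, taking node 2 as the 0 V reference.
Source V1 fixes V_0 = 12 V.
KCL at each unknown node (sum of currents leaving = 0; resistances in Ω):
  Node 1: (V_1 - 12)/2.7 + (V_1 - 0)/180 + (V_1 - 0)/12000 = 0
Collecting terms: 0.376 × V_1 = 4.444  =>  V_1 = 11.82 V
V_th = V_1 - V_2 = 11.82 - 0 = 11.82 V
Step 2 — R_th: zero the source — replace V1 by a short circuit (node 2 merges into node 0) — and find the resistance seen between A (node 1) and B (node 0).
Reduce the network between node 1 (A) and node 0 (B) by series/parallel combination:
  Rp1 = R1 ‖ R2 ‖ R3 (parallel, all between nodes 0 and 1) = 1/(1/2.7 + 1/180 + 1/12000) = 2.66 Ω
R_th = 2.66 Ω
I_n = V_th/R_th = 11.82/2.66 = 4.444 A, and R_n = R_th = 2.66 Ω

Final answer: I_n = 4.444 A, R_n = 2.66 Ω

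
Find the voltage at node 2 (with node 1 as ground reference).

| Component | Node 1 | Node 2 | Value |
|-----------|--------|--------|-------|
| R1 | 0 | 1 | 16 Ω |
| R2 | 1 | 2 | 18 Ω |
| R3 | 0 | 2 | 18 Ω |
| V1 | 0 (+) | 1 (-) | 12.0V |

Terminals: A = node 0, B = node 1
Nodal analysis, taking node 1 as the 0 V reference.
Source V1 fixes V_0 = 12 V.
KCL at each unknown node (sum of currents leaving = 0; resistances in Ω):
  Node 2: (V_2 - 0)/18 + (V_2 - 12)/18 = 0
Collecting terms: 0.1111 × V_2 = 0.6667  =>  V_2 = 6 V
The requested potential is V_2 = 6 V.

Final answer: V_2 = 6 V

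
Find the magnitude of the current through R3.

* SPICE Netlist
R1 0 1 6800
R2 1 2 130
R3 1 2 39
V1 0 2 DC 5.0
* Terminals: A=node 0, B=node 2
Nodal analysis, taking node 2 as the 0 V reference.
Source V1 fixes V_0 = 5 V.
KCL at each unknown node (sum of currents leaving = 0; resistances in Ω):
  Node 1: (V_1 - 5)/6800 + (V_1 - 0)/130 + (V_1 - 0)/39 = 0
Collecting terms: 0.03348 × V_1 = 0.0007353  =>  V_1 = 0.02196 V
I_R3 = (V_1 - V_2)/R3 = (0.02196 - 0)/39 = 0.0005631 A
|I_R3| = 0.0005631 A

Final answer: |I_R3| = 0.0005631 A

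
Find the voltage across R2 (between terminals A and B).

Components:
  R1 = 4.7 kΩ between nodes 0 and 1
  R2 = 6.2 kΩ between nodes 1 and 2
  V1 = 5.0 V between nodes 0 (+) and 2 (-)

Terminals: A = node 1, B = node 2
R1 and R2 are in series across V1 (node 0 → node 1 → node 2), and the output A–B is taken across R2, so this is a voltage divider.
Series current: I = V1/(R1 + R2) = 5/(4700 + 6200) = 5/10900 = 0.0004587 A
V_R2 = I × R2 = V1 × R2/(R1 + R2) = 5 × 6200/10900 = 2.844 V

Final answer: 2.844 V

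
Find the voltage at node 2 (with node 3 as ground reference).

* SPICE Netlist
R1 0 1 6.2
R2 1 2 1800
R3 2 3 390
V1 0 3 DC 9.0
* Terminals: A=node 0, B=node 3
Nodal analysis, taking node 3 as the 0 V reference.
Source V1 fixes V_0 = 9 V.
KCL at each unknown node (sum of currents leaving = 0; resistances in Ω):
  Node 1: (V_1 - 9)/6.2 + (V_1 - V_2)/1800 = 0
  Node 2: (V_2 - V_1)/1800 + (V_2 - 0)/390 = 0
Collecting terms (coefficients in siemens):
  0.1618·V_1 - 0.0005556·V_2 = 1.452
  0.00312·V_2 - 0.0005556·V_1 = 0
Determinant D = (0.1618)(0.00312) - (-0.0005556)(-0.0005556) = 0.0005046
V_1 = [(1.452)(0.00312) - (-0.0005556)(0)]/D = 8.975 V
V_2 = [(0.1618)(0) - (1.452)(-0.0005556)]/D = 1.598 V
The requested potential is V_2 = 1.598 V.

Final answer: V_2 = 1.598 V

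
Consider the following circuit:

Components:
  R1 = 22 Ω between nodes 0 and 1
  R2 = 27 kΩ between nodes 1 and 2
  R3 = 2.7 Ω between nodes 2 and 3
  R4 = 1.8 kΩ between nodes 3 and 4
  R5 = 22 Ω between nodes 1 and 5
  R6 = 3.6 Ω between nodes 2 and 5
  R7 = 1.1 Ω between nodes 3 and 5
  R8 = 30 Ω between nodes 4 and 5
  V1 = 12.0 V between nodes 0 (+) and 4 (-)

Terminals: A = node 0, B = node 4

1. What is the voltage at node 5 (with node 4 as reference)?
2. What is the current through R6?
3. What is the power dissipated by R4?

Nodal analysis, taking node 4 as the 0 V reference.
Source V1 fixes V_0 = 12 V.
KCL at each unknown node (sum of currents leaving = 0; resistances in Ω):
  Node 1: (V_1 - 12)/22 + (V_1 - V_2)/27000 + (V_1 - V_5)/22 = 0
  Node 2: (V_2 - V_1)/27000 + (V_2 - V_3)/2.7 + (V_2 - V_5)/3.6 = 0
  Node 3: (V_3 - V_2)/2.7 + (V_3 - 0)/1800 + (V_3 - V_5)/1.1 = 0
  Node 5: (V_5 - V_1)/22 + (V_5 - V_2)/3.6 + (V_5 - V_3)/1.1 + (V_5 - 0)/30 = 0
Collecting terms (coefficients in siemens):
  0.09095·V_1 - 0.00003704·V_2 - 0.04545·V_5 = 0.5455
  0.6482·V_2 - 0.00003704·V_1 - 0.3704·V_3 - 0.2778·V_5 = 0
  1.28·V_3 - 0.3704·V_2 - 0.9091·V_5 = 0
  1.266·V_5 - 0.04545·V_1 - 0.2778·V_2 - 0.9091·V_3 = 0
Solving these 4 simultaneous equations (Gaussian elimination) gives:
  V_1 = 8.408 V, V_2 = 4.817 V, V_3 = 4.816 V, V_5 = 4.818 V
Part 1:
  Read off the nodal solution: V_5 = 4.818 V
Part 2:
  I_R6 = (V_2 - V_5)/R6 = (4.817 - 4.818)/3.6 = -0.0003294 A
  Magnitude: I_R6 = 0.0003294 A
Part 3:
  I_R4 = (V_3 - V_4)/R4 = (4.816 - 0)/1800 = 0.002675 A
  P_R4 = I_R4² × R4 = (0.002675)² × 1800 = 0.01288 W

Final answers:
1. V_5 = 4.818 V
2. I_R6 = 0.0003294 A
3. P_R4 = 0.01288 W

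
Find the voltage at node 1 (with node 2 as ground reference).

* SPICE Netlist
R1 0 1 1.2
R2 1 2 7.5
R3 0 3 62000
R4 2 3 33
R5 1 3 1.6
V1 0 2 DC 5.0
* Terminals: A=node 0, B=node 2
Nodal analysis, taking node 2 as the 0 V reference.
Source V1 fixes V_0 = 5 V.
KCL at each unknown node (sum of currents leaving = 0; resistances in Ω):
  Node 1: (V_1 - 5)/1.2 + (V_1 - 0)/7.5 + (V_1 - V_3)/1.6 = 0
  Node 3: (V_3 - 5)/62000 + (V_3 - 0)/33 + (V_3 - V_1)/1.6 = 0
Collecting terms (coefficients in siemens):
  1.592·V_1 - 0.625·V_3 = 4.167
  0.6553·V_3 - 0.625·V_1 = 0.00008065
Determinant D = (1.592)(0.6553) - (-0.625)(-0.625) = 0.6524
V_1 = [(4.167)(0.6553) - (-0.625)(0.00008065)]/D = 4.185 V
V_3 = [(1.592)(0.00008065) - (4.167)(-0.625)]/D = 3.992 V
The requested potential is V_1 = 4.185 V.

Final answer: V_1 = 4.185 V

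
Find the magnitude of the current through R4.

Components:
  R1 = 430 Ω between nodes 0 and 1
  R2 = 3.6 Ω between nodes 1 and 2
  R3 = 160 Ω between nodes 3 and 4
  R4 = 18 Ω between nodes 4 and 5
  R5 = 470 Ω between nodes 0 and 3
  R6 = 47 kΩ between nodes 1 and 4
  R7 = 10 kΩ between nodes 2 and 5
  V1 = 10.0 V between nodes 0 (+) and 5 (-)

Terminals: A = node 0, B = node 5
Nodal analysis, taking node 5 as the 0 V reference.
Source V1 fixes V_0 = 10 V.
KCL at each unknown node (sum of currents leaving = 0; resistances in Ω):
  Node 1: (V_1 - 10)/430 + (V_1 - V_2)/3.6 + (V_1 - V_4)/47000 = 0
  Node 2: (V_2 - V_1)/3.6 + (V_2 - 0)/10000 = 0
  Node 3: (V_3 - V_4)/160 + (V_3 - 10)/470 = 0
  Node 4: (V_4 - V_3)/160 + (V_4 - 0)/18 + (V_4 - V_1)/47000 = 0
Collecting terms (coefficients in siemens):
  0.2801·V_1 - 0.2778·V_2 - 0.00002128·V_4 = 0.02326
  0.2779·V_2 - 0.2778·V_1 = 0
  0.008378·V_3 - 0.00625·V_4 = 0.02128
  0.06183·V_4 - 0.00002128·V_1 - 0.00625·V_3 = 0
Solving these 4 simultaneous equations (Gaussian elimination) gives:
  V_1 = 9.507 V, V_2 = 9.504 V, V_3 = 2.749 V, V_4 = 0.2812 V
I_R4 = (V_4 - V_5)/R4 = (0.2812 - 0)/18 = 0.01562 A
|I_R4| = 0.01562 A

Final answer: |I_R4| = 0.01562 A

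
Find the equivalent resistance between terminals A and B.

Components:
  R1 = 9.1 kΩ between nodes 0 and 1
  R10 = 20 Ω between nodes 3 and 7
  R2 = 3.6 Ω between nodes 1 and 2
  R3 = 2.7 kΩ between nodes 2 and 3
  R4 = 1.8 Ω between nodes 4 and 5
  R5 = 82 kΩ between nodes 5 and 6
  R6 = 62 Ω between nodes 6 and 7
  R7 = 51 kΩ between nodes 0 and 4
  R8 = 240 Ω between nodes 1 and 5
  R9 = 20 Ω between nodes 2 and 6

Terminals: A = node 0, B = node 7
The network is not a plain series/parallel combination. Inject a 1 A test current into terminal A (node 0) and return it from terminal B (node 7); then R_eq = V_A / (1 A).
Nodal analysis, taking node 7 as the 0 V reference.
Current source I_test pushes 1 A into node 0 and draws it out of node 7.
KCL at each unknown node (sum of currents leaving = 0; resistances in Ω):
  Node 0: (V_0 - V_1)/9100 + (V_0 - V_4)/51000 - 1 = 0
  Node 1: (V_1 - V_0)/9100 + (V_1 - V_2)/3.6 + (V_1 - V_5)/240 = 0
  Node 2: (V_2 - V_1)/3.6 + (V_2 - V_3)/2700 + (V_2 - V_6)/20 = 0
  Node 3: (V_3 - V_2)/2700 + (V_3 - 0)/20 = 0
  Node 4: (V_4 - V_0)/51000 + (V_4 - V_5)/1.8 = 0
  Node 5: (V_5 - V_1)/240 + (V_5 - V_4)/1.8 + (V_5 - V_6)/82000 = 0
  Node 6: (V_6 - V_2)/20 + (V_6 - V_5)/82000 + (V_6 - 0)/62 = 0
Collecting terms (coefficients in siemens):
  0.0001295·V_0 - 0.0001099·V_1 - 0.00001961·V_4 = 1
  0.2821·V_1 - 0.0001099·V_0 - 0.2778·V_2 - 0.004167·V_5 = 0
  0.3281·V_2 - 0.2778·V_1 - 0.0003704·V_3 - 0.05·V_6 = 0
  0.05037·V_3 - 0.0003704·V_2 = 0
  0.5556·V_4 - 0.00001961·V_0 - 0.5556·V_5 = 0
  0.5597·V_5 - 0.004167·V_1 - 0.5556·V_4 - 0.0000122·V_6 = 0
  0.06614·V_6 - 0.05·V_2 - 0.0000122·V_5 = 0
Solving these 7 simultaneous equations (Gaussian elimination) gives:
  V_0 = 7811 V, V_1 = 83.18 V, V_2 = 79.59 V, V_3 = 0.5852 V
  V_4 = 119.5 V, V_5 = 119.2 V, V_6 = 60.19 V
R_eq = V_0 / 1 A = 7811 Ω = 7.811 kΩ

Final answer: 7.811 kΩ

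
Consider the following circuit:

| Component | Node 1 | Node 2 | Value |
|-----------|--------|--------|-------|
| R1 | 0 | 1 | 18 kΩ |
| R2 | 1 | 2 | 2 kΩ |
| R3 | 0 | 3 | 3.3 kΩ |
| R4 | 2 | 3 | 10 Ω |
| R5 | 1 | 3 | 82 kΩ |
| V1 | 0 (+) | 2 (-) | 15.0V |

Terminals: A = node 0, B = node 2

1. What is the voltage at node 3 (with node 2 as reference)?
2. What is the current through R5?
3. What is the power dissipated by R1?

Nodal analysis, taking node 2 as the 0 V reference.
Source V1 fixes V_0 = 15 V.
KCL at each unknown node (sum of currents leaving = 0; resistances in Ω):
  Node 1: (V_1 - 15)/18000 + (V_1 - 0)/2000 + (V_1 - V_3)/82000 = 0
  Node 3: (V_3 - 15)/3300 + (V_3 - 0)/10 + (V_3 - V_1)/82000 = 0
Collecting terms (coefficients in siemens):
  0.0005678·V_1 - 0.0000122·V_3 = 0.0008333
  0.1003·V_3 - 0.0000122·V_1 = 0.004545
Determinant D = (0.0005678)(0.1003) - (-0.0000122)(-0.0000122) = 0.00005695
V_1 = [(0.0008333)(0.1003) - (-0.0000122)(0.004545)]/D = 1.469 V
V_3 = [(0.0005678)(0.004545) - (0.0008333)(-0.0000122)]/D = 0.04549 V
Part 1:
  Read off the nodal solution: V_3 = 0.04549 V
Part 2:
  I_R5 = (V_1 - V_3)/R5 = (1.469 - 0.04549)/82000 = 0.00001736 A
  Magnitude: I_R5 = 0.00001736 A
Part 3:
  I_R1 = (V_0 - V_1)/R1 = (15 - 1.469)/18000 = 0.0007517 A
  P_R1 = I_R1² × R1 = (0.0007517)² × 18000 = 0.01017 W

Final answers:
1. V_3 = 0.04549 V
2. I_R5 = 1.736e-05 A
3. P_R1 = 0.01017 W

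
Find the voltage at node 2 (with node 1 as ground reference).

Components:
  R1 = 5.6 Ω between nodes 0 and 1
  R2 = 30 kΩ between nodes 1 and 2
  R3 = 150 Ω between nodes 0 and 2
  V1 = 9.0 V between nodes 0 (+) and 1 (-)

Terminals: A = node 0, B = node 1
Nodal analysis, taking node 1 as the 0 V reference.
Source V1 fixes V_0 = 9 V.
KCL at each unknown node (sum of currents leaving = 0; resistances in Ω):
  Node 2: (V_2 - 0)/30000 + (V_2 - 9)/150 = 0
Collecting terms: 0.0067 × V_2 = 0.06  =>  V_2 = 8.955 V
The requested potential is V_2 = 8.955 V.

Final answer: V_2 = 8.955 V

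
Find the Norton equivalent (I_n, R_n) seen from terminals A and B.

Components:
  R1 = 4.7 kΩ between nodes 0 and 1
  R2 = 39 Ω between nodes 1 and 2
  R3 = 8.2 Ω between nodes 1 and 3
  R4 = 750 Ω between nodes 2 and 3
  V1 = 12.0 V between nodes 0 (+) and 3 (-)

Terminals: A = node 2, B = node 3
Find the Thévenin equivalent first; then I_n = V_th/R_th and R_n = R_th.
Step 1 — V_th is the open-circuit voltage V_A - V_B (nothing connected across the terminals).
Nodal analysis, taking node 3 as the 0 V reference.
Source V1 fixes V_0 = 12 V.
KCL at each unknown node (sum of currents leaving = 0; resistances in Ω):
  Node 1: (V_1 - 12)/4700 + (V_1 - V_2)/39 + (V_1 - 0)/8.2 = 0
  Node 2: (V_2 - V_1)/39 + (V_2 - 0)/750 = 0
Collecting terms (coefficients in siemens):
  0.1478·V_1 - 0.02564·V_2 = 0.002553
  0.02697·V_2 - 0.02564·V_1 = 0
Determinant D = (0.1478)(0.02697) - (-0.02564)(-0.02564) = 0.003329
V_1 = [(0.002553)(0.02697) - (-0.02564)(0)]/D = 0.02069 V
V_2 = [(0.1478)(0) - (0.002553)(-0.02564)]/D = 0.01966 V
V_th = V_2 - V_3 = 0.01966 - 0 = 0.01966 V
Step 2 — R_th: zero the source — replace V1 by a short circuit (node 3 merges into node 0) — and find the resistance seen between A (node 2) and B (node 0).
Reduce the network between node 2 (A) and node 0 (B) by series/parallel combination:
  Rp1 = R1 ‖ R3 (parallel, both between nodes 0 and 1) = 1/(1/4700 + 1/8.2) = 8.186 Ω
  Rs1 = R2 + Rp1 (series, joined only at node 1) = 39 + 8.186 = 47.19 Ω
  Rp2 = R4 ‖ Rs1 (parallel, both between nodes 0 and 2) = 1/(1/750 + 1/47.19) = 44.39 Ω
R_th = 44.39 Ω
I_n = V_th/R_th = 0.01966/44.39 = 0.0004429 A, and R_n = R_th = 44.39 Ω

Final answer: I_n = 0.0004429 A, R_n = 44.39 Ω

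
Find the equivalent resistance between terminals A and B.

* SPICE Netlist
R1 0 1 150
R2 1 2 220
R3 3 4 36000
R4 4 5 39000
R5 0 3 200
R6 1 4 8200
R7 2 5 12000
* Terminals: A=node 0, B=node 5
The network is not a plain series/parallel combination. Inject a 1 A test current into terminal A (node 0) and return it from terminal B (node 5); then R_eq = V_A / (1 A).
Nodal analysis, taking node 5 as the 0 V reference.
Current source I_test pushes 1 A into node 0 and draws it out of node 5.
KCL at each unknown node (sum of currents leaving = 0; resistances in Ω):
  Node 0: (V_0 - V_1)/150 + (V_0 - V_3)/200 - 1 = 0
  Node 1: (V_1 - V_0)/150 + (V_1 - V_2)/220 + (V_1 - V_4)/8200 = 0
  Node 2: (V_2 - V_1)/220 + (V_2 - 0)/12000 = 0
  Node 3: (V_3 - V_0)/200 + (V_3 - V_4)/36000 = 0
  Node 4: (V_4 - V_1)/8200 + (V_4 - V_3)/36000 + (V_4 - 0)/39000 = 0
Collecting terms (coefficients in siemens):
  0.01167·V_0 - 0.006667·V_1 - 0.005·V_3 = 1
  0.01133·V_1 - 0.006667·V_0 - 0.004545·V_2 - 0.000122·V_4 = 0
  0.004629·V_2 - 0.004545·V_1 = 0
  0.005028·V_3 - 0.005·V_0 - 0.00002778·V_4 = 0
  0.0001754·V_4 - 0.000122·V_1 - 0.00002778·V_3 = 0
Solving these 5 simultaneous equations (Gaussian elimination) gives:
  V_0 = 9779 V, V_1 = 9636 V, V_2 = 9462 V, V_3 = 9771 V
  V_4 = 8248 V
R_eq = V_0 / 1 A = 9779 Ω = 9.779 kΩ

Final answer: 9.779 kΩ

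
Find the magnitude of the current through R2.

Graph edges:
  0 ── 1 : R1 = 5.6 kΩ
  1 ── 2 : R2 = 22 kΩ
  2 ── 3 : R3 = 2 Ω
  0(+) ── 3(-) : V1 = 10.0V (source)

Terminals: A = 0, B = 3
Nodal analysis, taking node 3 as the 0 V reference.
Source V1 fixes V_0 = 10 V.
KCL at each unknown node (sum of currents leaving = 0; resistances in Ω):
  Node 1: (V_1 - 10)/5600 + (V_1 - V_2)/22000 = 0
  Node 2: (V_2 - V_1)/22000 + (V_2 - 0)/2 = 0
Collecting terms (coefficients in siemens):
  0.000224·V_1 - 0.00004545·V_2 = 0.001786
  0.5·V_2 - 0.00004545·V_1 = 0
Determinant D = (0.000224)(0.5) - (-0.00004545)(-0.00004545) = 0.000112
V_1 = [(0.001786)(0.5) - (-0.00004545)(0)]/D = 7.971 V
V_2 = [(0.000224)(0) - (0.001786)(-0.00004545)]/D = 0.0007246 V
I_R2 = (V_1 - V_2)/R2 = (7.971 - 0.0007246)/22000 = 0.0003623 A
|I_R2| = 0.0003623 A

Final answer: |I_R2| = 0.0003623 A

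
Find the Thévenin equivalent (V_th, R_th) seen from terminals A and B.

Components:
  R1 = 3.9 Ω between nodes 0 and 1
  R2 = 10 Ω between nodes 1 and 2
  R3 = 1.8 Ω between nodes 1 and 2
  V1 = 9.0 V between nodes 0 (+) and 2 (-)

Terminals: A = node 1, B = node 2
Step 1 — V_th is the open-circuit voltage V_A - V_B (nothing connected across the terminals).
Nodal analysis, taking node 2 as the 0 V reference.
Source V1 fixes V_0 = 9 V.
KCL at each unknown node (sum of currents leaving = 0; resistances in Ω):
  Node 1: (V_1 - 9)/3.9 + (V_1 - 0)/10 + (V_1 - 0)/1.8 = 0
Collecting terms: 0.912 × V_1 = 2.308  =>  V_1 = 2.53 V
V_th = V_1 - V_2 = 2.53 - 0 = 2.53 V
Step 2 — R_th: zero the source — replace V1 by a short circuit (node 2 merges into node 0) — and find the resistance seen between A (node 1) and B (node 0).
Reduce the network between node 1 (A) and node 0 (B) by series/parallel combination:
  Rp1 = R1 ‖ R2 ‖ R3 (parallel, all between nodes 0 and 1) = 1/(1/3.9 + 1/10 + 1/1.8) = 1.097 Ω
R_th = 1.097 Ω

Final answer: V_th = 2.53 V, R_th = 1.097 Ω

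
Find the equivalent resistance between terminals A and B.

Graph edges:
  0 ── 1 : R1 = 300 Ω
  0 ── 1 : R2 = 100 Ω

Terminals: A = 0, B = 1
Reduce the network between node 0 (A) and node 1 (B) by series/parallel combination:
  Rp1 = R1 ‖ R2 (parallel, both between nodes 0 and 1) = 1/(1/300 + 1/100) = 75 Ω
R_eq = 75 Ω

Final answer: 75 Ω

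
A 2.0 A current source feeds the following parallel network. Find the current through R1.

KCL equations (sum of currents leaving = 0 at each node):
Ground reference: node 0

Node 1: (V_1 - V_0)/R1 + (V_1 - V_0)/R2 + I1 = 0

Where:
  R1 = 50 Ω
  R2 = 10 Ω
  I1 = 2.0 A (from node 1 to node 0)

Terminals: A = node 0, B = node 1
All resistors sit directly between nodes 0 and 1, so they are in parallel and share one voltage V; the full source current 2 A splits among them.
1/R_par = 1/50 + 1/10 = 0.12 S  =>  R_par = 8.333 Ω
V = I × R_par = 2 × 8.333 = 16.67 V
I_R1 = V/R1 = 16.67/50 = 0.3333 A

Final answer: 0.3333 A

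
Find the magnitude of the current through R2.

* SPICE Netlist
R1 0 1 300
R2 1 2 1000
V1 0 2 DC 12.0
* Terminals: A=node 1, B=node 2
Nodal analysis, taking node 2 as the 0 V reference.
Source V1 fixes V_0 = 12 V.
KCL at each unknown node (sum of currents leaving = 0; resistances in Ω):
  Node 1: (V_1 - 12)/300 + (V_1 - 0)/1000 = 0
Collecting terms: 0.004333 × V_1 = 0.04  =>  V_1 = 9.231 V
I_R2 = (V_1 - V_2)/R2 = (9.231 - 0)/1000 = 0.009231 A
|I_R2| = 0.009231 A

Final answer: |I_R2| = 0.009231 A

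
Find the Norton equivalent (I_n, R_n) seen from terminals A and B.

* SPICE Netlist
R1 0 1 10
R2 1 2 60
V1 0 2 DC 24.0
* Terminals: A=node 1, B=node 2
Find the Thévenin equivalent first; then I_n = V_th/R_th and R_n = R_th.
Step 1 — V_th is the open-circuit voltage V_A - V_B (nothing connected across the terminals).
Nodal analysis, taking node 2 as the 0 V reference.
Source V1 fixes V_0 = 24 V.
KCL at each unknown node (sum of currents leaving = 0; resistances in Ω):
  Node 1: (V_1 - 24)/10 + (V_1 - 0)/60 = 0
Collecting terms: 0.1167 × V_1 = 2.4  =>  V_1 = 20.57 V
V_th = V_1 - V_2 = 20.57 - 0 = 20.57 V
Step 2 — R_th: zero the source — replace V1 by a short circuit (node 2 merges into node 0) — and find the resistance seen between A (node 1) and B (node 0).
Reduce the network between node 1 (A) and node 0 (B) by series/parallel combination:
  Rp1 = R1 ‖ R2 (parallel, both between nodes 0 and 1) = 1/(1/10 + 1/60) = 8.571 Ω
R_th = 8.571 Ω
I_n = V_th/R_th = 20.57/8.571 = 2.4 A, and R_n = R_th = 8.571 Ω

Final answer: I_n = 2.4 A, R_n = 8.571 Ω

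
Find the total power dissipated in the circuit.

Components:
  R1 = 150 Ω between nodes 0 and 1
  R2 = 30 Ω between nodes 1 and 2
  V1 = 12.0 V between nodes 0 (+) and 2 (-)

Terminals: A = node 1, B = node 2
Nodal analysis, taking node 2 as the 0 V reference.
Source V1 fixes V_0 = 12 V.
KCL at each unknown node (sum of currents leaving = 0; resistances in Ω):
  Node 1: (V_1 - 12)/150 + (V_1 - 0)/30 = 0
Collecting terms: 0.04 × V_1 = 0.08  =>  V_1 = 2 V
Power in each resistor, P = (ΔV)²/R:
  P_R1 = (12 - 2)²/150 = 0.6667 W
  P_R2 = (2 - 0)²/30 = 0.1333 W
P_total = P_R1 + P_R2 = 0.8 W

Final answer: 0.8 W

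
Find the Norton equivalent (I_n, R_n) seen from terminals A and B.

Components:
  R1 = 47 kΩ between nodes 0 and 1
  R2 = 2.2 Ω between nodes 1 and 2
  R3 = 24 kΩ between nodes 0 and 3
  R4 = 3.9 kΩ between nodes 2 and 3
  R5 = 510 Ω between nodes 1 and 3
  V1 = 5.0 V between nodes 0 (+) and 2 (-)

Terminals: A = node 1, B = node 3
Find the Thévenin equivalent first; then I_n = V_th/R_th and R_n = R_th.
Step 1 — V_th is the open-circuit voltage V_A - V_B (nothing connected across the terminals).
Nodal analysis, taking node 2 as the 0 V reference.
Source V1 fixes V_0 = 5 V.
KCL at each unknown node (sum of currents leaving = 0; resistances in Ω):
  Node 1: (V_1 - 5)/47000 + (V_1 - 0)/2.2 + (V_1 - V_3)/510 = 0
  Node 3: (V_3 - 5)/24000 + (V_3 - 0)/3900 + (V_3 - V_1)/510 = 0
Collecting terms (coefficients in siemens):
  0.4565·V_1 - 0.001961·V_3 = 0.0001064
  0.002259·V_3 - 0.001961·V_1 = 0.0002083
Determinant D = (0.4565)(0.002259) - (-0.001961)(-0.001961) = 0.001027
V_1 = [(0.0001064)(0.002259) - (-0.001961)(0.0002083)]/D = 0.0006315 V
V_3 = [(0.4565)(0.0002083) - (0.0001064)(-0.001961)]/D = 0.09278 V
V_th = V_1 - V_3 = 0.0006315 - 0.09278 = -0.09215 V
Step 2 — R_th: zero the source — replace V1 by a short circuit (node 2 merges into node 0) — and find the resistance seen between A (node 1) and B (node 3).
Reduce the network between node 1 (A) and node 3 (B) by series/parallel combination:
  Rp1 = R1 ‖ R2 (parallel, both between nodes 0 and 1) = 1/(1/47000 + 1/2.2) = 2.2 Ω
  Rp2 = R3 ‖ R4 (parallel, both between nodes 0 and 3) = 1/(1/24000 + 1/3900) = 3355 Ω
  Rs1 = Rp1 + Rp2 (series, joined only at node 0) = 2.2 + 3355 = 3357 Ω
  Rp3 = R5 ‖ Rs1 (parallel, both between nodes 1 and 3) = 1/(1/510 + 1/3357) = 442.7 Ω
R_th = 442.7 Ω
I_n = V_th/R_th = -0.09215/442.7 = -0.0002081 A, and R_n = R_th = 442.7 Ω

Final answer: I_n = -0.0002081 A, R_n = 442.7 Ω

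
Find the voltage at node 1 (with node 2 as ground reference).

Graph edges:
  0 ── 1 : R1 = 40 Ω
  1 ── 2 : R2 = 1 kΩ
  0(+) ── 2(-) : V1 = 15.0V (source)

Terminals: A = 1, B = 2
Nodal analysis, taking node 2 as the 0 V reference.
Source V1 fixes V_0 = 15 V.
KCL at each unknown node (sum of currents leaving = 0; resistances in Ω):
  Node 1: (V_1 - 15)/40 + (V_1 - 0)/1000 = 0
Collecting terms: 0.026 × V_1 = 0.375  =>  V_1 = 14.42 V
The requested potential is V_1 = 14.42 V.

Final answer: V_1 = 14.42 V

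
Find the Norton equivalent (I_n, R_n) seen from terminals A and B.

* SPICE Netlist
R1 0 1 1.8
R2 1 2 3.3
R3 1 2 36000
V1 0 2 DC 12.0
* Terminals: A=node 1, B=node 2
Find the Thévenin equivalent first; then I_n = V_th/R_th and R_n = R_th.
Step 1 — V_th is the open-circuit voltage V_A - V_B (nothing connected across the terminals).
Nodal analysis, taking node 2 as the 0 V reference.
Source V1 fixes V_0 = 12 V.
KCL at each unknown node (sum of currents leaving = 0; resistances in Ω):
  Node 1: (V_1 - 12)/1.8 + (V_1 - 0)/3.3 + (V_1 - 0)/36000 = 0
Collecting terms: 0.8586 × V_1 = 6.667  =>  V_1 = 7.764 V
V_th = V_1 - V_2 = 7.764 - 0 = 7.764 V
Step 2 — R_th: zero the source — replace V1 by a short circuit (node 2 merges into node 0) — and find the resistance seen between A (node 1) and B (node 0).
Reduce the network between node 1 (A) and node 0 (B) by series/parallel combination:
  Rp1 = R1 ‖ R2 ‖ R3 (parallel, all between nodes 0 and 1) = 1/(1/1.8 + 1/3.3 + 1/36000) = 1.165 Ω
R_th = 1.165 Ω
I_n = V_th/R_th = 7.764/1.165 = 6.667 A, and R_n = R_th = 1.165 Ω

Final answer: I_n = 6.667 A, R_n = 1.165 Ω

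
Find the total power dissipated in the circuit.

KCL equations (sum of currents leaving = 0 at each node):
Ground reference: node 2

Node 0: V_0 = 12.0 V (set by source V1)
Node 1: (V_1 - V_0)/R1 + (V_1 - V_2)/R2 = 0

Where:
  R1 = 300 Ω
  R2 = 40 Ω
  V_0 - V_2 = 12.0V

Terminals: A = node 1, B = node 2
Nodal analysis, taking node 2 as the 0 V reference.
Source V1 fixes V_0 = 12 V.
KCL at each unknown node (sum of currents leaving = 0; resistances in Ω):
  Node 1: (V_1 - 12)/300 + (V_1 - 0)/40 = 0
Collecting terms: 0.02833 × V_1 = 0.04  =>  V_1 = 1.412 V
Power in each resistor, P = (ΔV)²/R:
  P_R1 = (12 - 1.412)²/300 = 0.3737 W
  P_R2 = (1.412 - 0)²/40 = 0.04983 W
P_total = P_R1 + P_R2 = 0.4235 W

Final answer: 0.4235 W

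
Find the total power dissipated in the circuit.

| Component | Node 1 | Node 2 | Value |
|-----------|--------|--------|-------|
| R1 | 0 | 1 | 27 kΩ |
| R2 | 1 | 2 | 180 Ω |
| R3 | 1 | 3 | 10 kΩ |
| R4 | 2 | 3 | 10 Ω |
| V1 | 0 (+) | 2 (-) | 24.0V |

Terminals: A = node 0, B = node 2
Nodal analysis, taking node 2 as the 0 V reference.
Source V1 fixes V_0 = 24 V.
KCL at each unknown node (sum of currents leaving = 0; resistances in Ω):
  Node 1: (V_1 - 24)/27000 + (V_1 - 0)/180 + (V_1 - V_3)/10000 = 0
  Node 3: (V_3 - V_1)/10000 + (V_3 - 0)/10 = 0
Collecting terms (coefficients in siemens):
  0.005693·V_1 - 0.0001·V_3 = 0.0008889
  0.1001·V_3 - 0.0001·V_1 = 0
Determinant D = (0.005693)(0.1001) - (-0.0001)(-0.0001) = 0.0005698
V_1 = [(0.0008889)(0.1001) - (-0.0001)(0)]/D = 0.1562 V
V_3 = [(0.005693)(0) - (0.0008889)(-0.0001)]/D = 0.000156 V
Power in each resistor, P = (ΔV)²/R:
  P_R1 = (24 - 0.1562)²/27000 = 0.02106 W
  P_R2 = (0.1562 - 0)²/180 = 0.0001355 W
  P_R3 = (0.1562 - 0.000156)²/10000 = 0.000002433 W
  P_R4 = (0 - 0.000156)²/10 = 0.000000002433 W
P_total = P_R1 + P_R2 + P_R3 + P_R4 = 0.02119 W

Final answer: 0.02119 W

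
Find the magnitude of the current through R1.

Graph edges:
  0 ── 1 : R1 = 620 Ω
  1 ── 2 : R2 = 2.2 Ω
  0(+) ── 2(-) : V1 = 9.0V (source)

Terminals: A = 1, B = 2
Nodal analysis, taking node 2 as the 0 V reference.
Source V1 fixes V_0 = 9 V.
KCL at each unknown node (sum of currents leaving = 0; resistances in Ω):
  Node 1: (V_1 - 9)/620 + (V_1 - 0)/2.2 = 0
Collecting terms: 0.4562 × V_1 = 0.01452  =>  V_1 = 0.03182 V
I_R1 = (V_0 - V_1)/R1 = (9 - 0.03182)/620 = 0.01446 A
|I_R1| = 0.01446 A

Final answer: |I_R1| = 0.01446 A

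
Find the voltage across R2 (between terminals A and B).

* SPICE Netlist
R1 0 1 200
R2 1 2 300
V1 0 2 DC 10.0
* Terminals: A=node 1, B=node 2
R1 and R2 are in series across V1 (node 0 → node 1 → node 2), and the output A–B is taken across R2, so this is a voltage divider.
Series current: I = V1/(R1 + R2) = 10/(200 + 300) = 10/500 = 0.02 A
V_R2 = I × R2 = V1 × R2/(R1 + R2) = 10 × 300/500 = 6 V

Final answer: 6 V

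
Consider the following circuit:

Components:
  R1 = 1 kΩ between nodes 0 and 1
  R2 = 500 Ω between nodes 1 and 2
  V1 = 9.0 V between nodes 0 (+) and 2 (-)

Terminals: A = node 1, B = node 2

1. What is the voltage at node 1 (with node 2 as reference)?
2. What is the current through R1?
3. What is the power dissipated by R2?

Nodal analysis, taking node 2 as the 0 V reference.
Source V1 fixes V_0 = 9 V.
KCL at each unknown node (sum of currents leaving = 0; resistances in Ω):
  Node 1: (V_1 - 9)/1000 + (V_1 - 0)/500 = 0
Collecting terms: 0.003 × V_1 = 0.009  =>  V_1 = 3 V
Part 1:
  Read off the nodal solution: V_1 = 3 V
Part 2:
  I_R1 = (V_0 - V_1)/R1 = (9 - 3)/1000 = 0.006 A
  Magnitude: I_R1 = 0.006 A
Part 3:
  I_R2 = (V_1 - V_2)/R2 = (3 - 0)/500 = 0.006 A
  P_R2 = I_R2² × R2 = (0.006)² × 500 = 0.018 W

Final answers:
1. V_1 = 3 V
2. I_R1 = 0.006 A
3. P_R2 = 0.018 W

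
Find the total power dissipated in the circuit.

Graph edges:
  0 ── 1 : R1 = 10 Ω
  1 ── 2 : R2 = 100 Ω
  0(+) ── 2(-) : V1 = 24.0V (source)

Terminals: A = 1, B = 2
Nodal analysis, taking node 2 as the 0 V reference.
Source V1 fixes V_0 = 24 V.
KCL at each unknown node (sum of currents leaving = 0; resistances in Ω):
  Node 1: (V_1 - 24)/10 + (V_1 - 0)/100 = 0
Collecting terms: 0.11 × V_1 = 2.4  =>  V_1 = 21.82 V
Power in each resistor, P = (ΔV)²/R:
  P_R1 = (24 - 21.82)²/10 = 0.476 W
  P_R2 = (21.82 - 0)²/100 = 4.76 W
P_total = P_R1 + P_R2 = 5.236 W

Final answer: 5.236 W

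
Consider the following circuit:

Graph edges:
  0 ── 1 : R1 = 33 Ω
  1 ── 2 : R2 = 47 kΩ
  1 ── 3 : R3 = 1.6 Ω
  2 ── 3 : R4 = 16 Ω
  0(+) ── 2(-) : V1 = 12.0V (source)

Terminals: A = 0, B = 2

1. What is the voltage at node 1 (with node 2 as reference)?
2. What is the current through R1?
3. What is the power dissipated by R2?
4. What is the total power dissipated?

Nodal analysis, taking node 2 as the 0 V reference.
Source V1 fixes V_0 = 12 V.
KCL at each unknown node (sum of currents leaving = 0; resistances in Ω):
  Node 1: (V_1 - 12)/33 + (V_1 - 0)/47000 + (V_1 - V_3)/1.6 = 0
  Node 3: (V_3 - V_1)/1.6 + (V_3 - 0)/16 = 0
Collecting terms (coefficients in siemens):
  0.6553·V_1 - 0.625·V_3 = 0.3636
  0.6875·V_3 - 0.625·V_1 = 0
Determinant D = (0.6553)(0.6875) - (-0.625)(-0.625) = 0.05991
V_1 = [(0.3636)(0.6875) - (-0.625)(0)]/D = 4.173 V
V_3 = [(0.6553)(0) - (0.3636)(-0.625)]/D = 3.794 V
Part 1:
  Read off the nodal solution: V_1 = 4.173 V
Part 2:
  I_R1 = (V_0 - V_1)/R1 = (12 - 4.173)/33 = 0.2372 A
  Magnitude: I_R1 = 0.2372 A
Part 3:
  I_R2 = (V_1 - V_2)/R2 = (4.173 - 0)/47000 = 0.00008878 A
  P_R2 = I_R2² × R2 = (0.00008878)² × 47000 = 0.0003705 W
Part 4:
  Power in each resistor, P = (ΔV)²/R:
    P_R1 = (12 - 4.173)²/33 = 1.856 W
    P_R2 = (4.173 - 0)²/47000 = 0.0003705 W
    P_R3 = (4.173 - 3.794)²/1.6 = 0.08994 W
    P_R4 = (0 - 3.794)²/16 = 0.8994 W
  P_total = P_R1 + P_R2 + P_R3 + P_R4 = 2.846 W

Final answers:
1. V_1 = 4.173 V
2. I_R1 = 0.2372 A
3. P_R2 = 0.0003705 W
4. P_total = 2.846 W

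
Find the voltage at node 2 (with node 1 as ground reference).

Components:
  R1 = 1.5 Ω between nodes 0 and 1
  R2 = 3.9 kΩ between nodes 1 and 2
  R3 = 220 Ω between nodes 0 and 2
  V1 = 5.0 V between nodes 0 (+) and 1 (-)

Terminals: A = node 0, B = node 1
Nodal analysis, taking node 1 as the 0 V reference.
Source V1 fixes V_0 = 5 V.
KCL at each unknown node (sum of currents leaving = 0; resistances in Ω):
  Node 2: (V_2 - 0)/3900 + (V_2 - 5)/220 = 0
Collecting terms: 0.004802 × V_2 = 0.02273  =>  V_2 = 4.733 V
The requested potential is V_2 = 4.733 V.

Final answer: V_2 = 4.733 V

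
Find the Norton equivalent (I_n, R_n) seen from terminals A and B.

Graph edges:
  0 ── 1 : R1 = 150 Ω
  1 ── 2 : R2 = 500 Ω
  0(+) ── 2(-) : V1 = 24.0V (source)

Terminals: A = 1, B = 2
Find the Thévenin equivalent first; then I_n = V_th/R_th and R_n = R_th.
Step 1 — V_th is the open-circuit voltage V_A - V_B (nothing connected across the terminals).
Nodal analysis, taking node 2 as the 0 V reference.
Source V1 fixes V_0 = 24 V.
KCL at each unknown node (sum of currents leaving = 0; resistances in Ω):
  Node 1: (V_1 - 24)/150 + (V_1 - 0)/500 = 0
Collecting terms: 0.008667 × V_1 = 0.16  =>  V_1 = 18.46 V
V_th = V_1 - V_2 = 18.46 - 0 = 18.46 V
Step 2 — R_th: zero the source — replace V1 by a short circuit (node 2 merges into node 0) — and find the resistance seen between A (node 1) and B (node 0).
Reduce the network between node 1 (A) and node 0 (B) by series/parallel combination:
  Rp1 = R1 ‖ R2 (parallel, both between nodes 0 and 1) = 1/(1/150 + 1/500) = 115.4 Ω
R_th = 115.4 Ω
I_n = V_th/R_th = 18.46/115.4 = 0.16 A, and R_n = R_th = 115.4 Ω

Final answer: I_n = 0.16 A, R_n = 115.4 Ω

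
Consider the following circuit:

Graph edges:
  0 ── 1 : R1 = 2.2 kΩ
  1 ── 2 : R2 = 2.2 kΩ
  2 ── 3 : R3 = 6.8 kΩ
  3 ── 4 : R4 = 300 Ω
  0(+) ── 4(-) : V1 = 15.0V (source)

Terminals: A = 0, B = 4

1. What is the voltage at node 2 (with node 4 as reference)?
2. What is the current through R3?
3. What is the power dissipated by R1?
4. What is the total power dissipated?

Nodal analysis, taking node 4 as the 0 V reference.
Source V1 fixes V_0 = 15 V.
KCL at each unknown node (sum of currents leaving = 0; resistances in Ω):
  Node 1: (V_1 - 15)/2200 + (V_1 - V_2)/2200 = 0
  Node 2: (V_2 - V_1)/2200 + (V_2 - V_3)/6800 = 0
  Node 3: (V_3 - V_2)/6800 + (V_3 - 0)/300 = 0
Collecting terms (coefficients in siemens):
  0.0009091·V_1 - 0.0004545·V_2 = 0.006818
  0.0006016·V_2 - 0.0004545·V_1 - 0.0001471·V_3 = 0
  0.00348·V_3 - 0.0001471·V_2 = 0
Solving these 3 simultaneous equations (Gaussian elimination) gives:
  V_1 = 12.13 V, V_2 = 9.261 V, V_3 = 0.3913 V
Part 1:
  Read off the nodal solution: V_2 = 9.261 V
Part 2:
  I_R3 = (V_2 - V_3)/R3 = (9.261 - 0.3913)/6800 = 0.001304 A
  Magnitude: I_R3 = 0.001304 A
Part 3:
  I_R1 = (V_0 - V_1)/R1 = (15 - 12.13)/2200 = 0.001304 A
  P_R1 = I_R1² × R1 = (0.001304)² × 2200 = 0.003743 W
Part 4:
  Power in each resistor, P = (ΔV)²/R:
    P_R1 = (15 - 12.13)²/2200 = 0.003743 W
    P_R2 = (12.13 - 9.261)²/2200 = 0.003743 W
    P_R3 = (9.261 - 0.3913)²/6800 = 0.01157 W
    P_R4 = (0.3913 - 0)²/300 = 0.0005104 W
  P_total = P_R1 + P_R2 + P_R3 + P_R4 = 0.01957 W

Final answers:
1. V_2 = 9.261 V
2. I_R3 = 0.001304 A
3. P_R1 = 0.003743 W
4. P_total = 0.01957 W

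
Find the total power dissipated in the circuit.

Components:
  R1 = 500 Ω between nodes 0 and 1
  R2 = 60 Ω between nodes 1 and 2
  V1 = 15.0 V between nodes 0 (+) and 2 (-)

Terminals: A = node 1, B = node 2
Nodal analysis, taking node 2 as the 0 V reference.
Source V1 fixes V_0 = 15 V.
KCL at each unknown node (sum of currents leaving = 0; resistances in Ω):
  Node 1: (V_1 - 15)/500 + (V_1 - 0)/60 = 0
Collecting terms: 0.01867 × V_1 = 0.03  =>  V_1 = 1.607 V
Power in each resistor, P = (ΔV)²/R:
  P_R1 = (15 - 1.607)²/500 = 0.3587 W
  P_R2 = (1.607 - 0)²/60 = 0.04305 W
P_total = P_R1 + P_R2 = 0.4018 W

Final answer: 0.4018 W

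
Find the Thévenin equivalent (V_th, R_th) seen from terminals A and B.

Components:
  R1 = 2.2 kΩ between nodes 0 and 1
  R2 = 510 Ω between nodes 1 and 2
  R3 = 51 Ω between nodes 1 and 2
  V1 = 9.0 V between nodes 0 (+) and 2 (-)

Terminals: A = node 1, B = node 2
Step 1 — V_th is the open-circuit voltage V_A - V_B (nothing connected across the terminals).
Nodal analysis, taking node 2 as the 0 V reference.
Source V1 fixes V_0 = 9 V.
KCL at each unknown node (sum of currents leaving = 0; resistances in Ω):
  Node 1: (V_1 - 9)/2200 + (V_1 - 0)/510 + (V_1 - 0)/51 = 0
Collecting terms: 0.02202 × V_1 = 0.004091  =>  V_1 = 0.1858 V
V_th = V_1 - V_2 = 0.1858 - 0 = 0.1858 V
Step 2 — R_th: zero the source — replace V1 by a short circuit (node 2 merges into node 0) — and find the resistance seen between A (node 1) and B (node 0).
Reduce the network between node 1 (A) and node 0 (B) by series/parallel combination:
  Rp1 = R1 ‖ R2 ‖ R3 (parallel, all between nodes 0 and 1) = 1/(1/2200 + 1/510 + 1/51) = 45.41 Ω
R_th = 45.41 Ω

Final answer: V_th = 0.1858 V, R_th = 45.41 Ω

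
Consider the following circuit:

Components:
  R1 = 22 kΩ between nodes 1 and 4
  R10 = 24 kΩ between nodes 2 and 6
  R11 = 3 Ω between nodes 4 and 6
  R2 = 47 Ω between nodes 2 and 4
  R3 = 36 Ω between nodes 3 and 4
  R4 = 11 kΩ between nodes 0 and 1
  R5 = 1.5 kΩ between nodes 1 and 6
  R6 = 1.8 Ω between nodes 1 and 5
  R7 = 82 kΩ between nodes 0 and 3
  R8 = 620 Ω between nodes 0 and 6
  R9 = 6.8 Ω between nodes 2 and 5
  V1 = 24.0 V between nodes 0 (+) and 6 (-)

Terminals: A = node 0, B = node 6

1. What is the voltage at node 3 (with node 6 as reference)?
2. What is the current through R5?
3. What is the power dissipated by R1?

Nodal analysis, taking node 6 as the 0 V reference.
Source V1 fixes V_0 = 24 V.
KCL at each unknown node (sum of currents leaving = 0; resistances in Ω):
  Node 1: (V_1 - V_4)/22000 + (V_1 - 24)/11000 + (V_1 - 0)/1500 + (V_1 - V_5)/1.8 = 0
  Node 2: (V_2 - V_4)/47 + (V_2 - V_5)/6.8 + (V_2 - 0)/24000 = 0
  Node 3: (V_3 - V_4)/36 + (V_3 - 24)/82000 = 0
  Node 4: (V_4 - V_1)/22000 + (V_4 - V_2)/47 + (V_4 - V_3)/36 + (V_4 - 0)/3 = 0
  Node 5: (V_5 - V_1)/1.8 + (V_5 - V_2)/6.8 = 0
Collecting terms (coefficients in siemens):
  0.5564·V_1 - 0.00004545·V_4 - 0.5556·V_5 = 0.002182
  0.1684·V_2 - 0.02128·V_4 - 0.1471·V_5 = 0
  0.02779·V_3 - 0.02778·V_4 = 0.0002927
  0.3824·V_4 - 0.00004545·V_1 - 0.02128·V_2 - 0.02778·V_3 = 0
  0.7026·V_5 - 0.5556·V_1 - 0.1471·V_2 = 0
Solving these 5 simultaneous equations (Gaussian elimination) gives:
  V_1 = 0.1228 V, V_2 = 0.1049 V, V_3 = 0.01766 V, V_4 = 0.007131 V
  V_5 = 0.119 V
Part 1:
  Read off the nodal solution: V_3 = 0.01766 V
Part 2:
  I_R5 = (V_1 - V_6)/R5 = (0.1228 - 0)/1500 = 0.00008185 A
  Magnitude: I_R5 = 0.00008185 A
Part 3:
  I_R1 = (V_1 - V_4)/R1 = (0.1228 - 0.007131)/22000 = 0.000005256 A
  P_R1 = I_R1² × R1 = (0.000005256)² × 22000 = 0.0000006078 W

Final answers:
1. V_3 = 0.01766 V
2. I_R5 = 8.185e-05 A
3. P_R1 = 6.078e-07 W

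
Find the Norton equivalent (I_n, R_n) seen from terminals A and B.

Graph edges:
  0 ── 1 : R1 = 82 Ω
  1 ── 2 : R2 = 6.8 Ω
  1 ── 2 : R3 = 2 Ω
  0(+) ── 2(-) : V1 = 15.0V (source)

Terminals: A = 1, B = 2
Find the Thévenin equivalent first; then I_n = V_th/R_th and R_n = R_th.
Step 1 — V_th is the open-circuit voltage V_A - V_B (nothing connected across the terminals).
Nodal analysis, taking node 2 as the 0 V reference.
Source V1 fixes V_0 = 15 V.
KCL at each unknown node (sum of currents leaving = 0; resistances in Ω):
  Node 1: (V_1 - 15)/82 + (V_1 - 0)/6.8 + (V_1 - 0)/2 = 0
Collecting terms: 0.6593 × V_1 = 0.1829  =>  V_1 = 0.2775 V
V_th = V_1 - V_2 = 0.2775 - 0 = 0.2775 V
Step 2 — R_th: zero the source — replace V1 by a short circuit (node 2 merges into node 0) — and find the resistance seen between A (node 1) and B (node 0).
Reduce the network between node 1 (A) and node 0 (B) by series/parallel combination:
  Rp1 = R1 ‖ R2 ‖ R3 (parallel, all between nodes 0 and 1) = 1/(1/82 + 1/6.8 + 1/2) = 1.517 Ω
R_th = 1.517 Ω
I_n = V_th/R_th = 0.2775/1.517 = 0.1829 A, and R_n = R_th = 1.517 Ω

Final answer: I_n = 0.1829 A, R_n = 1.517 Ω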